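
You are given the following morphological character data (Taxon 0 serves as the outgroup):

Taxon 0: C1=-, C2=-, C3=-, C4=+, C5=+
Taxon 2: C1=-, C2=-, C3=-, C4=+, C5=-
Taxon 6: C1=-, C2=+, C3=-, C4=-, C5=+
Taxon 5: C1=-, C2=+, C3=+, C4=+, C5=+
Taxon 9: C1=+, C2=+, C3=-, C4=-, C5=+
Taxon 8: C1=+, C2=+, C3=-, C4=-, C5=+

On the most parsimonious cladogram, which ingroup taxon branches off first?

Taxon 2

Character polarity is set by the outgroup: the derived state is whichever differs from the outgroup's state, so for C4, C5 the derived state is '-', and for the remaining characters it is '+'.
C1 (derived state '+') is shared by Taxon 8 and Taxon 9 — a synapomorphy uniting that clade.
C2: derived state '+' in Taxon 5, Taxon 6, Taxon 8, and Taxon 9 only — synapomorphy for {Taxon 5, Taxon 6, Taxon 8, Taxon 9}.
C3: derived state '+' in Taxon 5 only — an autapomorphy, so it tells us nothing about relationships among taxa.
C4: derived state '-' in Taxon 6, Taxon 8, and Taxon 9 only — synapomorphy for {Taxon 6, Taxon 8, Taxon 9}.
C5 (derived state '-') is unique to Taxon 2 (autapomorphy; uninformative for grouping).
Most parsimonious ingroup topology: (Taxon 2,((Taxon 6,(Taxon 9,Taxon 8)),Taxon 5)).
Taxon 2 is sister to the clade containing all other ingroup taxa, so it is the earliest-diverging (most basal) ingroup lineage.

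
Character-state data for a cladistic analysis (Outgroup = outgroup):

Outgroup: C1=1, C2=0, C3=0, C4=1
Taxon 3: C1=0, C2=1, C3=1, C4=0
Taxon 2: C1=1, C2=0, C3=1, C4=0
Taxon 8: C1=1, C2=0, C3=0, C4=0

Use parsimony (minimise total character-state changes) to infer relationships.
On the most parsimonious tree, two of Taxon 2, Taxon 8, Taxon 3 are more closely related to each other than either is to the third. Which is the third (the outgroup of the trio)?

Character polarity is set by the outgroup: the derived state is whichever differs from the outgroup's state, so for C1, C4 the derived state is '0', and for the remaining characters it is '1'.
C1 (derived state '0') is unique to Taxon 3 (autapomorphy; uninformative for grouping).
C2: derived state '1' in Taxon 3 only — an autapomorphy, so it tells us nothing about relationships among taxa.
C3 (derived state '1') is shared by Taxon 2 and Taxon 3 — a synapomorphy uniting that clade.
All ingroup taxa share the derived state '0' for C4; it defines the ingroup but does not resolve relationships within it.
Most parsimonious ingroup topology: ((Taxon 3,Taxon 2),Taxon 8).
Taxon 3 and Taxon 2 share a more recent common ancestor with each other than either does with Taxon 8, so Taxon 8 is the least closely related of the three.

Taxon 8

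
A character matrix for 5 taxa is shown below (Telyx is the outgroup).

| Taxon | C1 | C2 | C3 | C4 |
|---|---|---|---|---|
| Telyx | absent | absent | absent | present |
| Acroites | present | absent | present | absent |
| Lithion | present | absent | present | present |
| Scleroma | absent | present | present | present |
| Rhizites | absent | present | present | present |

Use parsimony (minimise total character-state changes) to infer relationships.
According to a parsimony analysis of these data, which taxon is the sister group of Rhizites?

Character polarity is set by the outgroup: the derived state is whichever differs from the outgroup's state, so for C4 the derived state is 'absent', and for the remaining characters it is 'present'.
Only Acroites and Lithion show the derived state 'present' for C1, supporting them as a clade.
C2 (derived state 'present') is shared by Rhizites and Scleroma — a synapomorphy uniting that clade.
C3 (derived state 'present') is shared by all ingroup taxa — unites the whole ingroup.
C4 (derived state 'absent') is unique to Acroites (autapomorphy; uninformative for grouping).
Most parsimonious ingroup topology: ((Acroites,Lithion),(Scleroma,Rhizites)).
Rhizites and Scleroma form a cherry on this tree, so they are sister taxa.

Scleroma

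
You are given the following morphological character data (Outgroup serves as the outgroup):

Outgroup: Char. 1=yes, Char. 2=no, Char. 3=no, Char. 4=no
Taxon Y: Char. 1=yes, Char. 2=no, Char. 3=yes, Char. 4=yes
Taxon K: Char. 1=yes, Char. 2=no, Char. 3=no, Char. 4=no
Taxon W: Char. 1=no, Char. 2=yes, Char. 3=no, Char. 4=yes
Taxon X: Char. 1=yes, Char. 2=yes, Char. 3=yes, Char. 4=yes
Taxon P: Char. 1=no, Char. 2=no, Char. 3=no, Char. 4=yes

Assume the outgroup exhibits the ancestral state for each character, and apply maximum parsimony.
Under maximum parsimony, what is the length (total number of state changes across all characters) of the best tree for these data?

Character polarity is set by the outgroup: the derived state is whichever differs from the outgroup's state, so for Char. 1 the derived state is 'no', and for the remaining characters it is 'yes'.
Char. 1: derived state 'no' in Taxon P and Taxon W only — synapomorphy for {Taxon P, Taxon W}.
Char. 2 groups Taxon W and Taxon X, which is incompatible with the clades supported by the remaining characters; treating it as convergent (homoplasy) costs fewer steps than any alternative tree.
Only Taxon X and Taxon Y show the derived state 'yes' for Char. 3, supporting them as a clade.
Char. 4: derived state 'yes' in Taxon P, Taxon W, Taxon X, and Taxon Y only — synapomorphy for {Taxon P, Taxon W, Taxon X, Taxon Y}.
Most parsimonious ingroup topology: (((Taxon Y,Taxon X),(Taxon W,Taxon P)),Taxon K).
Changes per character on this tree: Char. 1: 1; Char. 2: 2; Char. 3: 1; Char. 4: 1.
Total = 5.

5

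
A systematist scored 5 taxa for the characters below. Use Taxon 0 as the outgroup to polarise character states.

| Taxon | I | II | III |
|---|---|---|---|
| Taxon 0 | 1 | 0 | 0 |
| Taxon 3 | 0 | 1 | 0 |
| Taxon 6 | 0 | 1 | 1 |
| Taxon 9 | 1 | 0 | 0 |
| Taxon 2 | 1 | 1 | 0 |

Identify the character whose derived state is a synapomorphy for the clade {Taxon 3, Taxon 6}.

I

Character polarity is set by the outgroup: the derived state is whichever differs from the outgroup's state, so for I the derived state is '0', and for the remaining characters it is '1'.
I: derived state '0' in Taxon 3 and Taxon 6 only — synapomorphy for {Taxon 3, Taxon 6}.
II: derived state '1' in Taxon 2, Taxon 3, and Taxon 6 only — synapomorphy for {Taxon 2, Taxon 3, Taxon 6}.
III: derived state '1' in Taxon 6 only — an autapomorphy, so it tells us nothing about relationships among taxa.
Most parsimonious ingroup topology: (((Taxon 3,Taxon 6),Taxon 2),Taxon 9).
The clade {Taxon 3, Taxon 6} is supported by I: its derived state '0' occurs in exactly those taxa and in no other taxon (including the outgroup).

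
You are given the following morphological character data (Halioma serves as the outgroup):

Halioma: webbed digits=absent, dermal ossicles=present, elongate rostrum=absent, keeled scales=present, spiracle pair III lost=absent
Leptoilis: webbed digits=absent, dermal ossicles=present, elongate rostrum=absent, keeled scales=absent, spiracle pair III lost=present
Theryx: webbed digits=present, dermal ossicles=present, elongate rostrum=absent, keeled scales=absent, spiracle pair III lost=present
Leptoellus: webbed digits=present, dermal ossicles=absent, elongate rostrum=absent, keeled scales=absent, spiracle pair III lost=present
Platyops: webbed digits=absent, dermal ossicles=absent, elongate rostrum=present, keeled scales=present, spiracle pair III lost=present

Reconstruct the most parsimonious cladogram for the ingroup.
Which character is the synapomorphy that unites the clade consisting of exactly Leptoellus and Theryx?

webbed digits

Character polarity is set by the outgroup: the derived state is whichever differs from the outgroup's state, so for dermal ossicles, keeled scales the derived state is 'absent', and for the remaining characters it is 'present'.
Only Leptoellus and Theryx show the derived state 'present' for webbed digits, supporting them as a clade.
dermal ossicles groups Leptoellus and Platyops, which is incompatible with the clades supported by the remaining characters; treating it as convergent (homoplasy) costs fewer steps than any alternative tree.
elongate rostrum (derived state 'present') is unique to Platyops (autapomorphy; uninformative for grouping).
keeled scales: derived state 'absent' in Leptoellus, Leptoilis, and Theryx only — synapomorphy for {Leptoellus, Leptoilis, Theryx}.
spiracle pair III lost (derived state 'present') is shared by all ingroup taxa — unites the whole ingroup.
Most parsimonious ingroup topology: ((Leptoilis,(Theryx,Leptoellus)),Platyops).
The clade {Leptoellus, Theryx} is supported by webbed digits: its derived state 'present' occurs in exactly those taxa and in no other taxon (including the outgroup).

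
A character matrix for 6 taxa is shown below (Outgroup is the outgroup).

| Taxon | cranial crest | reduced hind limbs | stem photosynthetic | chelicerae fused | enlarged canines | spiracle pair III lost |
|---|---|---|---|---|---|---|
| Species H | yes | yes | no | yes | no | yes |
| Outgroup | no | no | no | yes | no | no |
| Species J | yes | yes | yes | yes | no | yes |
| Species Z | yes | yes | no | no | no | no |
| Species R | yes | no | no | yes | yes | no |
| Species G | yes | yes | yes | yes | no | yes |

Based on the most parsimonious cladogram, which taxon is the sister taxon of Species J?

Character polarity is set by the outgroup: the derived state is whichever differs from the outgroup's state, so for chelicerae fused the derived state is 'no', and for the remaining characters it is 'yes'.
All ingroup taxa share the derived state 'yes' for cranial crest; it defines the ingroup but does not resolve relationships within it.
Only Species G, Species H, Species J, and Species Z show the derived state 'yes' for reduced hind limbs, supporting them as a clade.
stem photosynthetic (derived state 'yes') is shared by Species G and Species J — a synapomorphy uniting that clade.
chelicerae fused: derived state 'no' in Species Z only — an autapomorphy, so it tells us nothing about relationships among taxa.
enlarged canines (derived state 'yes') is unique to Species R (autapomorphy; uninformative for grouping).
spiracle pair III lost: derived state 'yes' in Species G, Species H, and Species J only — synapomorphy for {Species G, Species H, Species J}.
Most parsimonious ingroup topology: (((Species H,(Species G,Species J)),Species Z),Species R).
Species J and Species G form a cherry on this tree, so they are sister taxa.

Species G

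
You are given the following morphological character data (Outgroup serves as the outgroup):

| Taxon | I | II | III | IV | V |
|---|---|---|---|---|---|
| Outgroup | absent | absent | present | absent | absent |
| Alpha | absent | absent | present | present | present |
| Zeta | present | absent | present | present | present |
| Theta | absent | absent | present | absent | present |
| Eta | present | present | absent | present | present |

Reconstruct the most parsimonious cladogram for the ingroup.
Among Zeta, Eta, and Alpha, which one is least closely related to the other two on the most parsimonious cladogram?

Character polarity is set by the outgroup: the derived state is whichever differs from the outgroup's state, so for III the derived state is 'absent', and for the remaining characters it is 'present'.
I: derived state 'present' in Eta and Zeta only — synapomorphy for {Eta, Zeta}.
II: derived state 'present' in Eta only — an autapomorphy, so it tells us nothing about relationships among taxa.
III (derived state 'absent') is unique to Eta (autapomorphy; uninformative for grouping).
IV: derived state 'present' in Alpha, Eta, and Zeta only — synapomorphy for {Alpha, Eta, Zeta}.
All ingroup taxa share the derived state 'present' for V; it defines the ingroup but does not resolve relationships within it.
Most parsimonious ingroup topology: ((Alpha,(Zeta,Eta)),Theta).
Zeta and Eta share a more recent common ancestor with each other than either does with Alpha, so Alpha is the least closely related of the three.

Alpha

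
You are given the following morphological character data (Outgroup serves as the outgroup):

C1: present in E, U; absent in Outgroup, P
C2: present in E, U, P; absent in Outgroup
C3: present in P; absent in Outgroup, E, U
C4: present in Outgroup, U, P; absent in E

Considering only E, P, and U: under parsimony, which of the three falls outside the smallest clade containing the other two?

Character polarity is set by the outgroup: the derived state is whichever differs from the outgroup's state, so for C4 the derived state is 'absent', and for the remaining characters it is 'present'.
C1: derived state 'present' in E and U only — synapomorphy for {E, U}.
All ingroup taxa share the derived state 'present' for C2; it defines the ingroup but does not resolve relationships within it.
C3: derived state 'present' in P only — an autapomorphy, so it tells us nothing about relationships among taxa.
C4 (derived state 'absent') is unique to E (autapomorphy; uninformative for grouping).
Most parsimonious ingroup topology: ((E,U),P).
E and U share a more recent common ancestor with each other than either does with P, so P is the least closely related of the three.

P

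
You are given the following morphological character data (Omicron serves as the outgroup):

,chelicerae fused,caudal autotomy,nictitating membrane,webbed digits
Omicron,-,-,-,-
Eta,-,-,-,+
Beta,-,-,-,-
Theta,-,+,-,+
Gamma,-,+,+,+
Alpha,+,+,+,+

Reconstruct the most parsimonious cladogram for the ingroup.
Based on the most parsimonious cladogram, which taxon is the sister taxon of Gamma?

Alpha

The outgroup has state '-' for every character, so '+' is the derived state throughout.
chelicerae fused: derived state '+' in Alpha only — an autapomorphy, so it tells us nothing about relationships among taxa.
Only Alpha, Gamma, and Theta show the derived state '+' for caudal autotomy, supporting them as a clade.
nictitating membrane: derived state '+' in Alpha and Gamma only — synapomorphy for {Alpha, Gamma}.
Only Alpha, Eta, Gamma, and Theta show the derived state '+' for webbed digits, supporting them as a clade.
Most parsimonious ingroup topology: ((Eta,(Theta,(Gamma,Alpha))),Beta).
Gamma and Alpha form a cherry on this tree, so they are sister taxa.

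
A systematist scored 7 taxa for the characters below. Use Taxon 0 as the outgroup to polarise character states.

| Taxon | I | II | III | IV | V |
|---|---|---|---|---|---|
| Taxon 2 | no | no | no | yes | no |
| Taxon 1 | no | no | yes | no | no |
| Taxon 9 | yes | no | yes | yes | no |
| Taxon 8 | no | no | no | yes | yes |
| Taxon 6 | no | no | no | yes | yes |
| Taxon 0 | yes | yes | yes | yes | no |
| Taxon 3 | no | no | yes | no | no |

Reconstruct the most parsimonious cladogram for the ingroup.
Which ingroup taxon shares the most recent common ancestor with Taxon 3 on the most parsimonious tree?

Character polarity is set by the outgroup: the derived state is whichever differs from the outgroup's state, so for I, II, III, IV the derived state is 'no', and for the remaining characters it is 'yes'.
I: derived state 'no' in Taxon 1, Taxon 2, Taxon 3, Taxon 6, and Taxon 8 only — synapomorphy for {Taxon 1, Taxon 2, Taxon 3, Taxon 6, Taxon 8}.
II (derived state 'no') is shared by all ingroup taxa — unites the whole ingroup.
III: derived state 'no' in Taxon 2, Taxon 6, and Taxon 8 only — synapomorphy for {Taxon 2, Taxon 6, Taxon 8}.
IV (derived state 'no') is shared by Taxon 1 and Taxon 3 — a synapomorphy uniting that clade.
Only Taxon 6 and Taxon 8 show the derived state 'yes' for V, supporting them as a clade.
Most parsimonious ingroup topology: ((((Taxon 6,Taxon 8),Taxon 2),(Taxon 1,Taxon 3)),Taxon 9).
Taxon 3 and Taxon 1 form a cherry on this tree, so they are sister taxa.

Taxon 1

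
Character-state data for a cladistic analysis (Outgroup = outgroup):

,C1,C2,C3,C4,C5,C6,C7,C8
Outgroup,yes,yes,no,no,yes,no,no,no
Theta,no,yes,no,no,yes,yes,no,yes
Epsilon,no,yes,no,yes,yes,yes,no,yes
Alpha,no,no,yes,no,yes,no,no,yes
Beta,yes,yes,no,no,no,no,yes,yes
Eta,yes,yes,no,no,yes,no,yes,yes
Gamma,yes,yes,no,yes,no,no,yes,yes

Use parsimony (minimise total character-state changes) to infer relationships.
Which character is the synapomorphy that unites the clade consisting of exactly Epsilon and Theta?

C6

Character polarity is set by the outgroup: the derived state is whichever differs from the outgroup's state, so for C1, C2, C5 the derived state is 'no', and for the remaining characters it is 'yes'.
C1: derived state 'no' in Alpha, Epsilon, and Theta only — synapomorphy for {Alpha, Epsilon, Theta}.
C2 (derived state 'no') is unique to Alpha (autapomorphy; uninformative for grouping).
C3: derived state 'yes' in Alpha only — an autapomorphy, so it tells us nothing about relationships among taxa.
C4 (state 'yes') occurs in Epsilon and Gamma but conflicts with the nesting implied by the other characters — most parsimoniously interpreted as homoplasy.
Only Beta and Gamma show the derived state 'no' for C5, supporting them as a clade.
C6 (derived state 'yes') is shared by Epsilon and Theta — a synapomorphy uniting that clade.
Only Beta, Eta, and Gamma show the derived state 'yes' for C7, supporting them as a clade.
C8 (derived state 'yes') is shared by all ingroup taxa — unites the whole ingroup.
Most parsimonious ingroup topology: (((Theta,Epsilon),Alpha),((Beta,Gamma),Eta)).
The clade {Epsilon, Theta} is supported by C6: its derived state 'yes' occurs in exactly those taxa and in no other taxon (including the outgroup).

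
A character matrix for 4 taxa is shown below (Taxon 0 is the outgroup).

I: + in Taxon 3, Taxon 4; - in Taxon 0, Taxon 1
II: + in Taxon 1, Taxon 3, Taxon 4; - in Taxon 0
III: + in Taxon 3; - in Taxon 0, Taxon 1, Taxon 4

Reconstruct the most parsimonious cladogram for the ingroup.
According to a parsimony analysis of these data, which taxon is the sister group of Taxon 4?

The outgroup has state '-' for every character, so '+' is the derived state throughout.
Only Taxon 3 and Taxon 4 show the derived state '+' for I, supporting them as a clade.
II (derived state '+') is shared by all ingroup taxa — unites the whole ingroup.
III: derived state '+' in Taxon 3 only — an autapomorphy, so it tells us nothing about relationships among taxa.
Most parsimonious ingroup topology: (Taxon 1,(Taxon 3,Taxon 4)).
Taxon 4 and Taxon 3 form a cherry on this tree, so they are sister taxa.

Taxon 3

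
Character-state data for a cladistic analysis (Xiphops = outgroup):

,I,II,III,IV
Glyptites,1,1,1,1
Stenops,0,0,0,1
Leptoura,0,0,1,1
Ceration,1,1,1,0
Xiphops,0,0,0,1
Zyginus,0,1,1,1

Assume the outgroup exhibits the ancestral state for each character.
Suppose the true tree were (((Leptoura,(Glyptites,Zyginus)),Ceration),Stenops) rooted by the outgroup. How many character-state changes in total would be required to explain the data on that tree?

6

Map each character onto (((Leptoura,(Glyptites,Zyginus)),Ceration),Stenops) (rooted by Xiphops) and count the minimum state changes it requires (Fitch parsimony):
I: 2; II: 2; III: 1; IV: 1.
Total tree length = 6.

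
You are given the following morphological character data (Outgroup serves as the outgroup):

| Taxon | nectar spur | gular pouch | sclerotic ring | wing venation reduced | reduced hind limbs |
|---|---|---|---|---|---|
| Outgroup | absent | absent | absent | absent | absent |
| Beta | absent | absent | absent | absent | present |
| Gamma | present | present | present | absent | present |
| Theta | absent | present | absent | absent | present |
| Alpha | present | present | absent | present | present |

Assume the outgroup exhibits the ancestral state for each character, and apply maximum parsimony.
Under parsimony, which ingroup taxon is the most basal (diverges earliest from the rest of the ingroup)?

Beta

The outgroup has state 'absent' for every character, so 'present' is the derived state throughout.
Only Alpha and Gamma show the derived state 'present' for nectar spur, supporting them as a clade.
gular pouch (derived state 'present') is shared by Alpha, Gamma, and Theta — a synapomorphy uniting that clade.
sclerotic ring: derived state 'present' in Gamma only — an autapomorphy, so it tells us nothing about relationships among taxa.
wing venation reduced (derived state 'present') is unique to Alpha (autapomorphy; uninformative for grouping).
All ingroup taxa share the derived state 'present' for reduced hind limbs; it defines the ingroup but does not resolve relationships within it.
Most parsimonious ingroup topology: (Beta,((Gamma,Alpha),Theta)).
Beta is sister to the clade containing all other ingroup taxa, so it is the earliest-diverging (most basal) ingroup lineage.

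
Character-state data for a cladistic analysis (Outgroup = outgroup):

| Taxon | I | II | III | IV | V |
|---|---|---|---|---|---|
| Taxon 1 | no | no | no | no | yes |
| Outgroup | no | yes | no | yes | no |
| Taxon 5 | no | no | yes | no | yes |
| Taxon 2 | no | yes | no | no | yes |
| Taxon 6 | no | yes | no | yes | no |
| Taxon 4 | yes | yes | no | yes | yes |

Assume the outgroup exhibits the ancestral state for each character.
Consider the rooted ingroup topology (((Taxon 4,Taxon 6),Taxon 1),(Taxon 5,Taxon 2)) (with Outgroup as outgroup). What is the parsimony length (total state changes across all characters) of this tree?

Map each character onto (((Taxon 4,Taxon 6),Taxon 1),(Taxon 5,Taxon 2)) (rooted by Outgroup) and count the minimum state changes it requires (Fitch parsimony):
I: 1; II: 2; III: 1; IV: 2; V: 2.
Total tree length = 8.

8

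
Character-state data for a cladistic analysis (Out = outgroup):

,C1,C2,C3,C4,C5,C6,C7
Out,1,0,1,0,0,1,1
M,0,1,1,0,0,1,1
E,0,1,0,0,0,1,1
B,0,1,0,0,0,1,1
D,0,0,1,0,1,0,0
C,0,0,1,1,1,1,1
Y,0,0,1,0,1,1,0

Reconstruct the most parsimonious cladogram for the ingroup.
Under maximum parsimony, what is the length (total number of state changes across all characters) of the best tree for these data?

Character polarity is set by the outgroup: the derived state is whichever differs from the outgroup's state, so for C1, C3, C6, C7 the derived state is '0', and for the remaining characters it is '1'.
All ingroup taxa share the derived state '0' for C1; it defines the ingroup but does not resolve relationships within it.
Only B, E, and M show the derived state '1' for C2, supporting them as a clade.
C3 (derived state '0') is shared by B and E — a synapomorphy uniting that clade.
C4 (derived state '1') is unique to C (autapomorphy; uninformative for grouping).
C5 (derived state '1') is shared by C, D, and Y — a synapomorphy uniting that clade.
C6 (derived state '0') is unique to D (autapomorphy; uninformative for grouping).
Only D and Y show the derived state '0' for C7, supporting them as a clade.
Most parsimonious ingroup topology: ((M,(E,B)),((D,Y),C)).
Changes per character on this tree: C1: 1; C2: 1; C3: 1; C4: 1; C5: 1; C6: 1; C7: 1.
Total = 7.

7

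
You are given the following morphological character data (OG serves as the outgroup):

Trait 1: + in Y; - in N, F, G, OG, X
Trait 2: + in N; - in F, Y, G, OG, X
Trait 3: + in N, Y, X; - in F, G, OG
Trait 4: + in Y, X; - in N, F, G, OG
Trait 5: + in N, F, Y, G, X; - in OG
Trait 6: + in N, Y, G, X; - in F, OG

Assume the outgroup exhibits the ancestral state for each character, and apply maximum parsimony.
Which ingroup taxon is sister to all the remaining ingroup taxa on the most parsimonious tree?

F

The outgroup has state '-' for every character, so '+' is the derived state throughout.
Trait 1: derived state '+' in Y only — an autapomorphy, so it tells us nothing about relationships among taxa.
Trait 2: derived state '+' in N only — an autapomorphy, so it tells us nothing about relationships among taxa.
Only N, X, and Y show the derived state '+' for Trait 3, supporting them as a clade.
Trait 4: derived state '+' in X and Y only — synapomorphy for {X, Y}.
All ingroup taxa share the derived state '+' for Trait 5; it defines the ingroup but does not resolve relationships within it.
Only G, N, X, and Y show the derived state '+' for Trait 6, supporting them as a clade.
Most parsimonious ingroup topology: (((N,(Y,X)),G),F).
F is sister to the clade containing all other ingroup taxa, so it is the earliest-diverging (most basal) ingroup lineage.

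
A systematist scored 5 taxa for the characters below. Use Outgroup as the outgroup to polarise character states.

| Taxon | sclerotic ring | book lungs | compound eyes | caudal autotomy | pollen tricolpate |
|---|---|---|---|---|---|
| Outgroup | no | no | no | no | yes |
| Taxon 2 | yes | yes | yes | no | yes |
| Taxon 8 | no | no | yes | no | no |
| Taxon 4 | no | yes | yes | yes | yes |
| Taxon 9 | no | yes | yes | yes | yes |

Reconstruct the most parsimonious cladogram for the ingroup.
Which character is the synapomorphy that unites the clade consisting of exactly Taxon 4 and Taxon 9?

caudal autotomy

Character polarity is set by the outgroup: the derived state is whichever differs from the outgroup's state, so for pollen tricolpate the derived state is 'no', and for the remaining characters it is 'yes'.
sclerotic ring (derived state 'yes') is unique to Taxon 2 (autapomorphy; uninformative for grouping).
book lungs (derived state 'yes') is shared by Taxon 2, Taxon 4, and Taxon 9 — a synapomorphy uniting that clade.
compound eyes (derived state 'yes') is shared by all ingroup taxa — unites the whole ingroup.
caudal autotomy (derived state 'yes') is shared by Taxon 4 and Taxon 9 — a synapomorphy uniting that clade.
pollen tricolpate (derived state 'no') is unique to Taxon 8 (autapomorphy; uninformative for grouping).
Most parsimonious ingroup topology: ((Taxon 2,(Taxon 4,Taxon 9)),Taxon 8).
The clade {Taxon 4, Taxon 9} is supported by caudal autotomy: its derived state 'yes' occurs in exactly those taxa and in no other taxon (including the outgroup).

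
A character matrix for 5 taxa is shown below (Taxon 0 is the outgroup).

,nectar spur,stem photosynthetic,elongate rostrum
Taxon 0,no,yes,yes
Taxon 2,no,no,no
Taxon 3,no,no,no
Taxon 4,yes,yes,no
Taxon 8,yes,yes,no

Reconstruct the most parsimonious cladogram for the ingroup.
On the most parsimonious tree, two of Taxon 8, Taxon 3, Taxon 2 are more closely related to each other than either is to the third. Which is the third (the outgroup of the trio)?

Taxon 8

Character polarity is set by the outgroup: the derived state is whichever differs from the outgroup's state, so for stem photosynthetic, elongate rostrum the derived state is 'no', and for the remaining characters it is 'yes'.
Only Taxon 4 and Taxon 8 show the derived state 'yes' for nectar spur, supporting them as a clade.
Only Taxon 2 and Taxon 3 show the derived state 'no' for stem photosynthetic, supporting them as a clade.
All ingroup taxa share the derived state 'no' for elongate rostrum; it defines the ingroup but does not resolve relationships within it.
Most parsimonious ingroup topology: ((Taxon 2,Taxon 3),(Taxon 4,Taxon 8)).
Taxon 2 and Taxon 3 share a more recent common ancestor with each other than either does with Taxon 8, so Taxon 8 is the least closely related of the three.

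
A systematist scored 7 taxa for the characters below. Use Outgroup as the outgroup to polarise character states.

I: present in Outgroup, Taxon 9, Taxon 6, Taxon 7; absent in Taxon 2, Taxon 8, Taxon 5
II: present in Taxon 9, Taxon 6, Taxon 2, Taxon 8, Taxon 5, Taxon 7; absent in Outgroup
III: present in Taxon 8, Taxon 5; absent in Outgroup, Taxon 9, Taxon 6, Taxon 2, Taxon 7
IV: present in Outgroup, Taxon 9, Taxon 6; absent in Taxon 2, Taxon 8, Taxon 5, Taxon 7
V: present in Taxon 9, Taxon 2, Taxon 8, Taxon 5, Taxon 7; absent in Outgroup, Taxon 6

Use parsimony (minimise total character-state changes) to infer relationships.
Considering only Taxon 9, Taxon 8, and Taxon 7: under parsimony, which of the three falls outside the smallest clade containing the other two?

Taxon 9

Character polarity is set by the outgroup: the derived state is whichever differs from the outgroup's state, so for I, IV the derived state is 'absent', and for the remaining characters it is 'present'.
I: derived state 'absent' in Taxon 2, Taxon 5, and Taxon 8 only — synapomorphy for {Taxon 2, Taxon 5, Taxon 8}.
II (derived state 'present') is shared by all ingroup taxa — unites the whole ingroup.
Only Taxon 5 and Taxon 8 show the derived state 'present' for III, supporting them as a clade.
IV (derived state 'absent') is shared by Taxon 2, Taxon 5, Taxon 7, and Taxon 8 — a synapomorphy uniting that clade.
Only Taxon 2, Taxon 5, Taxon 7, Taxon 8, and Taxon 9 show the derived state 'present' for V, supporting them as a clade.
Most parsimonious ingroup topology: ((Taxon 9,((Taxon 2,(Taxon 5,Taxon 8)),Taxon 7)),Taxon 6).
Taxon 7 and Taxon 8 share a more recent common ancestor with each other than either does with Taxon 9, so Taxon 9 is the least closely related of the three.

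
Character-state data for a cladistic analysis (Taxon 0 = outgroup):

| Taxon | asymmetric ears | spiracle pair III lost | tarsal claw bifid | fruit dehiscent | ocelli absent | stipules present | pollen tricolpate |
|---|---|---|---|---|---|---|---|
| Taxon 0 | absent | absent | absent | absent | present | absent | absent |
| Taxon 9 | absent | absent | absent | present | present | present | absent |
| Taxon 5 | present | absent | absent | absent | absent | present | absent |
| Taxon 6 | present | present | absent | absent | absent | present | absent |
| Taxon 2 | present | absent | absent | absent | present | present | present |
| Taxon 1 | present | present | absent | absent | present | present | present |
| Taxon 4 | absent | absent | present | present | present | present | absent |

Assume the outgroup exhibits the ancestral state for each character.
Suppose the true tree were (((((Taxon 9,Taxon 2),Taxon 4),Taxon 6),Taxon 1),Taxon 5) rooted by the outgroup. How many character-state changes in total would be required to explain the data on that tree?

13

Map each character onto (((((Taxon 9,Taxon 2),Taxon 4),Taxon 6),Taxon 1),Taxon 5) (rooted by Taxon 0) and count the minimum state changes it requires (Fitch parsimony):
asymmetric ears: 3; spiracle pair III lost: 2; tarsal claw bifid: 1; fruit dehiscent: 2; ocelli absent: 2; stipules present: 1; pollen tricolpate: 2.
Total tree length = 13.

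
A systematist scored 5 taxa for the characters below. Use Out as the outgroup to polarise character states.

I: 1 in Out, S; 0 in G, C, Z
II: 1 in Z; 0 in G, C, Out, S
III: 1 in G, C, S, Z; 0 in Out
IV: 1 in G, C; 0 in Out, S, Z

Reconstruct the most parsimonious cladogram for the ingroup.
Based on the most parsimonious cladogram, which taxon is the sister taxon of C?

G

Character polarity is set by the outgroup: the derived state is whichever differs from the outgroup's state, so for I the derived state is '0', and for the remaining characters it is '1'.
Only C, G, and Z show the derived state '0' for I, supporting them as a clade.
II (derived state '1') is unique to Z (autapomorphy; uninformative for grouping).
All ingroup taxa share the derived state '1' for III; it defines the ingroup but does not resolve relationships within it.
Only C and G show the derived state '1' for IV, supporting them as a clade.
Most parsimonious ingroup topology: (S,(Z,(G,C))).
C and G form a cherry on this tree, so they are sister taxa.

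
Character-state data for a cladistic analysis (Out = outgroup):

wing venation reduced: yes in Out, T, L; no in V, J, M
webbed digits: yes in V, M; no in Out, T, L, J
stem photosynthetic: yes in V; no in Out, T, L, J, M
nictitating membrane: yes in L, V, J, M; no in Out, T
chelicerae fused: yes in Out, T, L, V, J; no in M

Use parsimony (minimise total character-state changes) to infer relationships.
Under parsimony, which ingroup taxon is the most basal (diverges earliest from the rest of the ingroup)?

T

Character polarity is set by the outgroup: the derived state is whichever differs from the outgroup's state, so for wing venation reduced, chelicerae fused the derived state is 'no', and for the remaining characters it is 'yes'.
wing venation reduced: derived state 'no' in J, M, and V only — synapomorphy for {J, M, V}.
Only M and V show the derived state 'yes' for webbed digits, supporting them as a clade.
stem photosynthetic (derived state 'yes') is unique to V (autapomorphy; uninformative for grouping).
nictitating membrane: derived state 'yes' in J, L, M, and V only — synapomorphy for {J, L, M, V}.
chelicerae fused: derived state 'no' in M only — an autapomorphy, so it tells us nothing about relationships among taxa.
Most parsimonious ingroup topology: (T,(L,((V,M),J))).
T is sister to the clade containing all other ingroup taxa, so it is the earliest-diverging (most basal) ingroup lineage.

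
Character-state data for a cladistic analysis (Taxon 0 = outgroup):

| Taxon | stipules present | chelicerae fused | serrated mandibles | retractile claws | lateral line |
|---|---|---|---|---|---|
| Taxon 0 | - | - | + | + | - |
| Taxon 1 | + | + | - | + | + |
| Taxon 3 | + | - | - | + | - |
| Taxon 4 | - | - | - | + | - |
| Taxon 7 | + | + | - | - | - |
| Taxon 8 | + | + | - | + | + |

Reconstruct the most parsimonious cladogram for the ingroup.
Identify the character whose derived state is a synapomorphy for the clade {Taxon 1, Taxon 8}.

lateral line

Character polarity is set by the outgroup: the derived state is whichever differs from the outgroup's state, so for serrated mandibles, retractile claws the derived state is '-', and for the remaining characters it is '+'.
stipules present (derived state '+') is shared by Taxon 1, Taxon 3, Taxon 7, and Taxon 8 — a synapomorphy uniting that clade.
Only Taxon 1, Taxon 7, and Taxon 8 show the derived state '+' for chelicerae fused, supporting them as a clade.
serrated mandibles (derived state '-') is shared by all ingroup taxa — unites the whole ingroup.
retractile claws: derived state '-' in Taxon 7 only — an autapomorphy, so it tells us nothing about relationships among taxa.
lateral line (derived state '+') is shared by Taxon 1 and Taxon 8 — a synapomorphy uniting that clade.
Most parsimonious ingroup topology: ((((Taxon 1,Taxon 8),Taxon 7),Taxon 3),Taxon 4).
The clade {Taxon 1, Taxon 8} is supported by lateral line: its derived state '+' occurs in exactly those taxa and in no other taxon (including the outgroup).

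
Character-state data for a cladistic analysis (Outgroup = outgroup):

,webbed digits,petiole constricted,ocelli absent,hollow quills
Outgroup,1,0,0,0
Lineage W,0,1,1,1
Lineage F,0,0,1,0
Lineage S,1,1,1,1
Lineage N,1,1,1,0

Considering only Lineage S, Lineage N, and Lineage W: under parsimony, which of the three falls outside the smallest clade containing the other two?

Lineage N

Character polarity is set by the outgroup: the derived state is whichever differs from the outgroup's state, so for webbed digits the derived state is '0', and for the remaining characters it is '1'.
webbed digits groups Lineage F and Lineage W, which is incompatible with the clades supported by the remaining characters; treating it as convergent (homoplasy) costs fewer steps than any alternative tree.
petiole constricted: derived state '1' in Lineage N, Lineage S, and Lineage W only — synapomorphy for {Lineage N, Lineage S, Lineage W}.
ocelli absent (derived state '1') is shared by all ingroup taxa — unites the whole ingroup.
Only Lineage S and Lineage W show the derived state '1' for hollow quills, supporting them as a clade.
Most parsimonious ingroup topology: (((Lineage W,Lineage S),Lineage N),Lineage F).
Lineage S and Lineage W share a more recent common ancestor with each other than either does with Lineage N, so Lineage N is the least closely related of the three.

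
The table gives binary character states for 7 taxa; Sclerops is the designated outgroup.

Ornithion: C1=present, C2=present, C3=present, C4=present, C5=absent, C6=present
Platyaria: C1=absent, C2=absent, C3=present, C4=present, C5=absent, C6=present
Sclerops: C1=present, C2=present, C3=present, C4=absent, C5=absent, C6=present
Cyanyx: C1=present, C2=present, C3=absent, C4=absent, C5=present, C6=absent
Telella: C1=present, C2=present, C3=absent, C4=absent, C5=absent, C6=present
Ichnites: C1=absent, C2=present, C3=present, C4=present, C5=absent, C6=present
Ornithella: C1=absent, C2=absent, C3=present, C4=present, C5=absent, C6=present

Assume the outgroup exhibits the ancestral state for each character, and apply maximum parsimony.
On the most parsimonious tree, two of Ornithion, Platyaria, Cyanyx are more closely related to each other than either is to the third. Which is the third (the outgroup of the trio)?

Cyanyx

Character polarity is set by the outgroup: the derived state is whichever differs from the outgroup's state, so for C1, C2, C3, C6 the derived state is 'absent', and for the remaining characters it is 'present'.
Only Ichnites, Ornithella, and Platyaria show the derived state 'absent' for C1, supporting them as a clade.
Only Ornithella and Platyaria show the derived state 'absent' for C2, supporting them as a clade.
Only Cyanyx and Telella show the derived state 'absent' for C3, supporting them as a clade.
C4: derived state 'present' in Ichnites, Ornithella, Ornithion, and Platyaria only — synapomorphy for {Ichnites, Ornithella, Ornithion, Platyaria}.
C5 (derived state 'present') is unique to Cyanyx (autapomorphy; uninformative for grouping).
C6 (derived state 'absent') is unique to Cyanyx (autapomorphy; uninformative for grouping).
Most parsimonious ingroup topology: (((Ichnites,(Platyaria,Ornithella)),Ornithion),(Cyanyx,Telella)).
Platyaria and Ornithion share a more recent common ancestor with each other than either does with Cyanyx, so Cyanyx is the least closely related of the three.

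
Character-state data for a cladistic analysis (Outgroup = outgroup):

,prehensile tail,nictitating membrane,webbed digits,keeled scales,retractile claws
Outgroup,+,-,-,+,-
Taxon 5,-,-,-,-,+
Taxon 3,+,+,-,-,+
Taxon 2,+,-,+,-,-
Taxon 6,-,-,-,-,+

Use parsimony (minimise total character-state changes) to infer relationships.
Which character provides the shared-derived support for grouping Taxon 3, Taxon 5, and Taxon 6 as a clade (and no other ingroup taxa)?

Character polarity is set by the outgroup: the derived state is whichever differs from the outgroup's state, so for prehensile tail, keeled scales the derived state is '-', and for the remaining characters it is '+'.
prehensile tail (derived state '-') is shared by Taxon 5 and Taxon 6 — a synapomorphy uniting that clade.
nictitating membrane (derived state '+') is unique to Taxon 3 (autapomorphy; uninformative for grouping).
webbed digits: derived state '+' in Taxon 2 only — an autapomorphy, so it tells us nothing about relationships among taxa.
All ingroup taxa share the derived state '-' for keeled scales; it defines the ingroup but does not resolve relationships within it.
Only Taxon 3, Taxon 5, and Taxon 6 show the derived state '+' for retractile claws, supporting them as a clade.
Most parsimonious ingroup topology: (((Taxon 5,Taxon 6),Taxon 3),Taxon 2).
The clade {Taxon 3, Taxon 5, Taxon 6} is supported by retractile claws: its derived state '+' occurs in exactly those taxa and in no other taxon (including the outgroup).

retractile claws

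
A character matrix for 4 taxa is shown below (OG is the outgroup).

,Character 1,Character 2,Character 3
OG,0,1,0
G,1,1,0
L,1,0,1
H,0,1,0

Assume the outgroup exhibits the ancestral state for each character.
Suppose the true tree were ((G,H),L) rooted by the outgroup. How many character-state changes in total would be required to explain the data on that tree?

Map each character onto ((G,H),L) (rooted by OG) and count the minimum state changes it requires (Fitch parsimony):
Character 1: 2; Character 2: 1; Character 3: 1.
Total tree length = 4.

4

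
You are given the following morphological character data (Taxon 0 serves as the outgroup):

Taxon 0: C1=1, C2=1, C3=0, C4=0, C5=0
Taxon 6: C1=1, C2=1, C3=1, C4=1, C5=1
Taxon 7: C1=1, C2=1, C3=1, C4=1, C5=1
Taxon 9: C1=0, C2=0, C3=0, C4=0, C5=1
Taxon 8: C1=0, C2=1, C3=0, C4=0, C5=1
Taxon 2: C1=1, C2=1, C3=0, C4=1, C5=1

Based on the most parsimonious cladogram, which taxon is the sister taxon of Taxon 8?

Taxon 9

Character polarity is set by the outgroup: the derived state is whichever differs from the outgroup's state, so for C1, C2 the derived state is '0', and for the remaining characters it is '1'.
C1: derived state '0' in Taxon 8 and Taxon 9 only — synapomorphy for {Taxon 8, Taxon 9}.
C2: derived state '0' in Taxon 9 only — an autapomorphy, so it tells us nothing about relationships among taxa.
C3: derived state '1' in Taxon 6 and Taxon 7 only — synapomorphy for {Taxon 6, Taxon 7}.
C4: derived state '1' in Taxon 2, Taxon 6, and Taxon 7 only — synapomorphy for {Taxon 2, Taxon 6, Taxon 7}.
All ingroup taxa share the derived state '1' for C5; it defines the ingroup but does not resolve relationships within it.
Most parsimonious ingroup topology: (((Taxon 6,Taxon 7),Taxon 2),(Taxon 9,Taxon 8)).
Taxon 8 and Taxon 9 form a cherry on this tree, so they are sister taxa.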